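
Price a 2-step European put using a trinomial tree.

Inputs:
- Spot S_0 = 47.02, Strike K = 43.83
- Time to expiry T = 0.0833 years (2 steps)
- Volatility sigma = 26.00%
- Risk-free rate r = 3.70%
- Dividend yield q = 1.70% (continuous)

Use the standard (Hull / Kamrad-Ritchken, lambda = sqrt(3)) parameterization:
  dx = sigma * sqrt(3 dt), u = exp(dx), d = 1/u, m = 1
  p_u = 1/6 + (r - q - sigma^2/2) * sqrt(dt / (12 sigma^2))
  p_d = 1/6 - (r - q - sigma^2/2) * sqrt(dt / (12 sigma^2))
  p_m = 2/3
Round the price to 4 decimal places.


Answer: Price = V(0,0) = 0.3471

Derivation:
dt = T/N = 0.041650; dx = sigma*sqrt(3*dt) = 0.091905
u = exp(dx) = 1.096261; d = 1/u = 0.912191
p_u = 0.163540, p_m = 0.666667, p_d = 0.169794
Discount per step: exp(-r*dt) = 0.998460
Stock lattice S(k, j) with j the centered position index:
  k=0: S(0,+0) = 47.0200
  k=1: S(1,-1) = 42.8912; S(1,+0) = 47.0200; S(1,+1) = 51.5462
  k=2: S(2,-2) = 39.1250; S(2,-1) = 42.8912; S(2,+0) = 47.0200; S(2,+1) = 51.5462; S(2,+2) = 56.5081
Terminal payoffs V(N, j) = max(K - S_T, 0):
  V(2,-2) = 4.704984; V(2,-1) = 0.938763; V(2,+0) = 0.000000; V(2,+1) = 0.000000; V(2,+2) = 0.000000
Backward induction: V(k, j) = exp(-r*dt) * [p_u * V(k+1, j+1) + p_m * V(k+1, j) + p_d * V(k+1, j-1)]
  V(1,-1) = exp(-r*dt) * [p_u*0.000000 + p_m*0.938763 + p_d*4.704984] = 1.422524
  V(1,+0) = exp(-r*dt) * [p_u*0.000000 + p_m*0.000000 + p_d*0.938763] = 0.159150
  V(1,+1) = exp(-r*dt) * [p_u*0.000000 + p_m*0.000000 + p_d*0.000000] = 0.000000
  V(0,+0) = exp(-r*dt) * [p_u*0.000000 + p_m*0.159150 + p_d*1.422524] = 0.347101


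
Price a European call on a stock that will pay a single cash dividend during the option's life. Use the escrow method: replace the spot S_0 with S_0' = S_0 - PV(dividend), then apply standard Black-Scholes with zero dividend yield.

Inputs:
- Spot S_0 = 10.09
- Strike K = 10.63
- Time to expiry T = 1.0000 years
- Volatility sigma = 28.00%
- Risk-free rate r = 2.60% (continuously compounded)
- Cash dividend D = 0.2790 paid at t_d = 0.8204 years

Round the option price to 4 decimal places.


PV(D) = D * exp(-r * t_d) = 0.2790 * 0.97889548 = 0.27311184
S_0' = S_0 - PV(D) = 10.0900 - 0.27311184 = 9.81688816
d1 = (ln(S_0'/K) + (r + sigma^2/2)*T) / (sigma*sqrt(T)) = -0.05134289
d2 = d1 - sigma*sqrt(T) = -0.33134289
exp(-rT) = 0.97433509
N(d1) = 0.47952615; N(d2) = 0.37019275
C = S_0' * N(d1) - K * exp(-rT) * N(d2) = 9.81688816 * 0.47952615 - 10.6300 * 0.97433509 * 0.37019275 = 0.8733

Answer: Price = 0.8733


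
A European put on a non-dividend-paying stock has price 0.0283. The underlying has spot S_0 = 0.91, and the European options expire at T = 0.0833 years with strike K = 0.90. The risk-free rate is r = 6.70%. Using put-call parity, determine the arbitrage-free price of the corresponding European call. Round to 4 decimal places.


Put-call parity: C - P = S_0 * exp(-qT) - K * exp(-rT).
S_0 * exp(-qT) = 0.9100 * 1.00000000 = 0.91000000
K * exp(-rT) = 0.9000 * 0.99443445 = 0.89499100
C = P + S*exp(-qT) - K*exp(-rT)
C = 0.0283 + 0.91000000 - 0.89499100 = 0.0433

Answer: Call price = 0.0433


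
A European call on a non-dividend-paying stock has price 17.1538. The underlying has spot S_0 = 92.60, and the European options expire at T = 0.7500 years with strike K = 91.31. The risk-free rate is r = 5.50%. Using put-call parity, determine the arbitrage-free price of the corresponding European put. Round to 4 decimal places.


Answer: Put price = 12.1739

Derivation:
Put-call parity: C - P = S_0 * exp(-qT) - K * exp(-rT).
S_0 * exp(-qT) = 92.6000 * 1.00000000 = 92.60000000
K * exp(-rT) = 91.3100 * 0.95958920 = 87.62009009
P = C - S*exp(-qT) + K*exp(-rT)
P = 17.1538 - 92.60000000 + 87.62009009 = 12.1739


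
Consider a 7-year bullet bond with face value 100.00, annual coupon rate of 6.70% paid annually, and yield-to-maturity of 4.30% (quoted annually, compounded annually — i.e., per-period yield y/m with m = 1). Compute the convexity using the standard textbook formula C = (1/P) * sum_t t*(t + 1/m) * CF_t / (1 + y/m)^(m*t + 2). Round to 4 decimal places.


Coupon per period c = face * coupon_rate / m = 6.700000
Periods per year m = 1; per-period yield y/m = 0.043000
Number of cashflows N = 7
Cashflows (t years, CF_t, discount factor 1/(1+y/m)^(m*t), PV):
  t = 1.0000: CF_t = 6.700000, DF = 0.958773, PV = 6.423778
  t = 2.0000: CF_t = 6.700000, DF = 0.919245, PV = 6.158943
  t = 3.0000: CF_t = 6.700000, DF = 0.881347, PV = 5.905027
  t = 4.0000: CF_t = 6.700000, DF = 0.845012, PV = 5.661579
  t = 5.0000: CF_t = 6.700000, DF = 0.810174, PV = 5.428168
  t = 6.0000: CF_t = 6.700000, DF = 0.776773, PV = 5.204379
  t = 7.0000: CF_t = 106.700000, DF = 0.744749, PV = 79.464702
Price P = sum_t PV_t = 114.246576
Convexity numerator sum_t t*(t + 1/m) * CF_t / (1+y/m)^(m*t + 2):
  t = 1.0000: term = 11.810054
  t = 2.0000: term = 33.969474
  t = 3.0000: term = 65.138013
  t = 4.0000: term = 104.087589
  t = 5.0000: term = 149.694519
  t = 6.0000: term = 200.932240
  t = 7.0000: term = 4090.662698
Convexity = (1/P) * sum = 4656.294586 / 114.246576 = 40.756535

Answer: Convexity = 40.7565


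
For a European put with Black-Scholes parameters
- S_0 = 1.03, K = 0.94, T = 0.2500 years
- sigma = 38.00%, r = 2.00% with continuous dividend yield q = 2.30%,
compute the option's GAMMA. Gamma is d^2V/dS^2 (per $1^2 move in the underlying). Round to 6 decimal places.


d1 = 0.5722852945; d2 = 0.3822852945
phi(d1) = 0.3386819670; exp(-qT) = 0.9942664996; exp(-rT) = 0.9950124792
Gamma = exp(-qT) * phi(d1) / (S * sigma * sqrt(T)) = 0.9942664996 * 0.3386819670 / (1.0300 * 0.3800 * 0.5000000000) = 1.720696

Answer: Gamma = 1.720696


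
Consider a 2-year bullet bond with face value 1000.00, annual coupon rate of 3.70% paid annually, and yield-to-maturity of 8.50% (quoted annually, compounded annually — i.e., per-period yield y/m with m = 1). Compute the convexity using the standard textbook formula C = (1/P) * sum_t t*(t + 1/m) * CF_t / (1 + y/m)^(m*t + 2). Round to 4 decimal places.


Answer: Convexity = 4.9701

Derivation:
Coupon per period c = face * coupon_rate / m = 37.000000
Periods per year m = 1; per-period yield y/m = 0.085000
Number of cashflows N = 2
Cashflows (t years, CF_t, discount factor 1/(1+y/m)^(m*t), PV):
  t = 1.0000: CF_t = 37.000000, DF = 0.921659, PV = 34.101382
  t = 2.0000: CF_t = 1037.000000, DF = 0.849455, PV = 880.885132
Price P = sum_t PV_t = 914.986515
Convexity numerator sum_t t*(t + 1/m) * CF_t / (1+y/m)^(m*t + 2):
  t = 1.0000: term = 57.935199
  t = 2.0000: term = 4489.635197
Convexity = (1/P) * sum = 4547.570396 / 914.986515 = 4.970096


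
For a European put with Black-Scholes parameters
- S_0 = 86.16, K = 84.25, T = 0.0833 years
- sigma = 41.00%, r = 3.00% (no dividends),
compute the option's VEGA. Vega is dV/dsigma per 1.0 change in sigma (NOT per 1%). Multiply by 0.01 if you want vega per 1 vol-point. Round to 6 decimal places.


d1 = 0.2697285893; d2 = 0.1513954579
phi(d1) = 0.3846908366; exp(-qT) = 1.0000000000; exp(-rT) = 0.9975041199
Vega = S * exp(-qT) * phi(d1) * sqrt(T) = 86.1600 * 1.0000000000 * 0.3846908366 * 0.2886173938 = 9.566213

Answer: Vega = 9.566213


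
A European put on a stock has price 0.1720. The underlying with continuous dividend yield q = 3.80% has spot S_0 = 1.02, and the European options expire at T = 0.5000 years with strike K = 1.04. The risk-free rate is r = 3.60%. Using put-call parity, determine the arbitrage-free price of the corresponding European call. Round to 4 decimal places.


Answer: Call price = 0.1514

Derivation:
Put-call parity: C - P = S_0 * exp(-qT) - K * exp(-rT).
S_0 * exp(-qT) = 1.0200 * 0.98117936 = 1.00080295
K * exp(-rT) = 1.0400 * 0.98216103 = 1.02144747
C = P + S*exp(-qT) - K*exp(-rT)
C = 0.1720 + 1.00080295 - 1.02144747 = 0.1514


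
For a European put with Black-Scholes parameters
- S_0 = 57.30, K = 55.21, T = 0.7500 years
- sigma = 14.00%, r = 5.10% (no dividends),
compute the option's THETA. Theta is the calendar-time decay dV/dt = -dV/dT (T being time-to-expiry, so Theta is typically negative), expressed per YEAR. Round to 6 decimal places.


Answer: Theta = -0.685175

Derivation:
d1 = 0.6825643341; d2 = 0.5613207776
phi(d1) = 0.3160402917; exp(-qT) = 1.0000000000; exp(-rT) = 0.9624722927
Theta = -S*exp(-qT)*phi(d1)*sigma/(2*sqrt(T)) + r*K*exp(-rT)*N(-d2) - q*S*exp(-qT)*N(-d1)
N(-d1) = 0.2474410888; N(-d2) = 0.2872894399; sqrt(T) = 0.8660254038
Term 1 = -57.3000 * 1.0000000000 * 0.3160402917 * 0.1400 / (2 * 0.8660254038) = -1.4637418307
Term 2 = 0.0510 * 55.2100 * 0.9624722927 * 0.2872894399 = 0.7785666951
Term 3 = 0 (no dividend yield, q = 0)
Theta = -1.4637418307 + (0.7785666951) + (0.0000000000) = -0.685175


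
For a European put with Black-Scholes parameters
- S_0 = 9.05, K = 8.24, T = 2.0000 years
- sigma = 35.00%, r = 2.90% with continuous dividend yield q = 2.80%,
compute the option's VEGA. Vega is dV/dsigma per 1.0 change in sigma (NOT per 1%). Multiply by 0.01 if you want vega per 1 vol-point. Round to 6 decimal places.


d1 = 0.4409607060; d2 = -0.0540140409
phi(d1) = 0.3619816695; exp(-qT) = 0.9455391359; exp(-rT) = 0.9436499474
Vega = S * exp(-qT) * phi(d1) * sqrt(T) = 9.0500 * 0.9455391359 * 0.3619816695 * 1.4142135624 = 4.380560

Answer: Vega = 4.380560


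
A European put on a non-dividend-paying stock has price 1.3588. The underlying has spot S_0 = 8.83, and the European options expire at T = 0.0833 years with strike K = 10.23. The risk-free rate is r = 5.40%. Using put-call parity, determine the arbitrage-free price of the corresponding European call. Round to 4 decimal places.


Put-call parity: C - P = S_0 * exp(-qT) - K * exp(-rT).
S_0 * exp(-qT) = 8.8300 * 1.00000000 = 8.83000000
K * exp(-rT) = 10.2300 * 0.99551190 = 10.18408675
C = P + S*exp(-qT) - K*exp(-rT)
C = 1.3588 + 8.83000000 - 10.18408675 = 0.0047

Answer: Call price = 0.0047


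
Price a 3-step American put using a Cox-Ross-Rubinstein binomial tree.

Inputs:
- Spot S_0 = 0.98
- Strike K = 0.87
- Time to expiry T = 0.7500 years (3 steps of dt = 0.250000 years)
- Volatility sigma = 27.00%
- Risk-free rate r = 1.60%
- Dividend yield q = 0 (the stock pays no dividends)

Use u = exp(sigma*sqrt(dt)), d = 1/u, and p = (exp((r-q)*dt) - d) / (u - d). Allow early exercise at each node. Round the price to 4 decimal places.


Answer: Price = V(0,0) = 0.0361

Derivation:
dt = T/N = 0.250000
u = exp(sigma*sqrt(dt)) = 1.144537; d = 1/u = 0.873716
p = (exp((r-q)*dt) - d) / (u - d) = 0.481101
Discount per step: exp(-r*dt) = 0.996008
Stock lattice S(k, i) with i counting down-moves:
  k=0: S(0,0) = 0.9800
  k=1: S(1,0) = 1.1216; S(1,1) = 0.8562
  k=2: S(2,0) = 1.2838; S(2,1) = 0.9800; S(2,2) = 0.7481
  k=3: S(3,0) = 1.4693; S(3,1) = 1.1216; S(3,2) = 0.8562; S(3,3) = 0.6536
Terminal payoffs V(N, i) = max(K - S_T, 0):
  V(3,0) = 0.000000; V(3,1) = 0.000000; V(3,2) = 0.013758; V(3,3) = 0.216363
Backward induction: V(k, i) = exp(-r*dt) * [p * V(k+1, i) + (1-p) * V(k+1, i+1)]; then take max(V_cont, immediate exercise) for American.
  V(2,0) = exp(-r*dt) * [p*0.000000 + (1-p)*0.000000] = 0.000000; exercise = 0.000000; V(2,0) = max -> 0.000000
  V(2,1) = exp(-r*dt) * [p*0.000000 + (1-p)*0.013758] = 0.007111; exercise = 0.000000; V(2,1) = max -> 0.007111
  V(2,2) = exp(-r*dt) * [p*0.013758 + (1-p)*0.216363] = 0.118415; exercise = 0.121888; V(2,2) = max -> 0.121888
  V(1,0) = exp(-r*dt) * [p*0.000000 + (1-p)*0.007111] = 0.003675; exercise = 0.000000; V(1,0) = max -> 0.003675
  V(1,1) = exp(-r*dt) * [p*0.007111 + (1-p)*0.121888] = 0.066402; exercise = 0.013758; V(1,1) = max -> 0.066402
  V(0,0) = exp(-r*dt) * [p*0.003675 + (1-p)*0.066402] = 0.036080; exercise = 0.000000; V(0,0) = max -> 0.036080


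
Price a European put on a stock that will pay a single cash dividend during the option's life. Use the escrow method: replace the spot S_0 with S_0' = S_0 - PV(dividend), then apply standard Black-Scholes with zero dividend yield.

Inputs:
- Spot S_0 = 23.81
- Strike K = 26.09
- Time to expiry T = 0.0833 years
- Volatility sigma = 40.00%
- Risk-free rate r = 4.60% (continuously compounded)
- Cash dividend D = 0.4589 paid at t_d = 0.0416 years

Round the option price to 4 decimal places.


Answer: Price = 2.9097

Derivation:
PV(D) = D * exp(-r * t_d) = 0.4589 * 0.99808823 = 0.45802269
S_0' = S_0 - PV(D) = 23.8100 - 0.45802269 = 23.35197731
d1 = (ln(S_0'/K) + (r + sigma^2/2)*T) / (sigma*sqrt(T)) = -0.86944376
d2 = d1 - sigma*sqrt(T) = -0.98489072
exp(-rT) = 0.99617553
N(-d1) = 0.80769777; N(-d2) = 0.83766112
P = K * exp(-rT) * N(-d2) - S_0' * N(-d1) = 26.0900 * 0.99617553 * 0.83766112 - 23.35197731 * 0.80769777 = 2.9097


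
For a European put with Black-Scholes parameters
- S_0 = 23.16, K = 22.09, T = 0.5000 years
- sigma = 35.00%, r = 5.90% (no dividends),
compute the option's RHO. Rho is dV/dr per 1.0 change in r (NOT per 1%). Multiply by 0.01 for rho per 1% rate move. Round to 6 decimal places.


d1 = 0.4340691559; d2 = 0.1865817825
phi(d1) = 0.3630747477; exp(-qT) = 1.0000000000; exp(-rT) = 0.9709308776
N(-d2) = 0.4259942757
Rho = -K*T*exp(-rT)*N(-d2) = -22.0900 * 0.5000 * 0.9709308776 * 0.4259942757 = -4.568333

Answer: Rho = -4.568333


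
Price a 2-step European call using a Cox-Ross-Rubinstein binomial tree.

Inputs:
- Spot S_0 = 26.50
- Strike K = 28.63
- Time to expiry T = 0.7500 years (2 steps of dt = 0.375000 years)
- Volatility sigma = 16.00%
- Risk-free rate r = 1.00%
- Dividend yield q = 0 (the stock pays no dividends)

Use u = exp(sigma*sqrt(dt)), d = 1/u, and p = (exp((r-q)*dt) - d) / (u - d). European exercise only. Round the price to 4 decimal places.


dt = T/N = 0.375000
u = exp(sigma*sqrt(dt)) = 1.102940; d = 1/u = 0.906667
p = (exp((r-q)*dt) - d) / (u - d) = 0.494667
Discount per step: exp(-r*dt) = 0.996257
Stock lattice S(k, i) with i counting down-moves:
  k=0: S(0,0) = 26.5000
  k=1: S(1,0) = 29.2279; S(1,1) = 24.0267
  k=2: S(2,0) = 32.2366; S(2,1) = 26.5000; S(2,2) = 21.7842
Terminal payoffs V(N, i) = max(S_T - K, 0):
  V(2,0) = 3.606647; V(2,1) = 0.000000; V(2,2) = 0.000000
Backward induction: V(k, i) = exp(-r*dt) * [p * V(k+1, i) + (1-p) * V(k+1, i+1)].
  V(1,0) = exp(-r*dt) * [p*3.606647 + (1-p)*0.000000] = 1.777410
  V(1,1) = exp(-r*dt) * [p*0.000000 + (1-p)*0.000000] = 0.000000
  V(0,0) = exp(-r*dt) * [p*1.777410 + (1-p)*0.000000] = 0.875934

Answer: Price = V(0,0) = 0.8759


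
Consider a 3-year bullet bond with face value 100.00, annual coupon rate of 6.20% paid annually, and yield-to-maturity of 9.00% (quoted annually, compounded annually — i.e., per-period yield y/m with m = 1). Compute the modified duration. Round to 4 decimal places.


Coupon per period c = face * coupon_rate / m = 6.200000
Periods per year m = 1; per-period yield y/m = 0.090000
Number of cashflows N = 3
Cashflows (t years, CF_t, discount factor 1/(1+y/m)^(m*t), PV):
  t = 1.0000: CF_t = 6.200000, DF = 0.917431, PV = 5.688073
  t = 2.0000: CF_t = 6.200000, DF = 0.841680, PV = 5.218416
  t = 3.0000: CF_t = 106.200000, DF = 0.772183, PV = 82.005886
Price P = sum_t PV_t = 92.912375
First compute Macaulay numerator sum_t t * PV_t:
  t * PV_t at t = 1.0000: 5.688073
  t * PV_t at t = 2.0000: 10.436832
  t * PV_t at t = 3.0000: 246.017657
Macaulay duration D = 262.142562 / 92.912375 = 2.821396
Modified duration = D / (1 + y/m) = 2.821396 / (1 + 0.090000) = 2.588436

Answer: Modified duration = 2.5884


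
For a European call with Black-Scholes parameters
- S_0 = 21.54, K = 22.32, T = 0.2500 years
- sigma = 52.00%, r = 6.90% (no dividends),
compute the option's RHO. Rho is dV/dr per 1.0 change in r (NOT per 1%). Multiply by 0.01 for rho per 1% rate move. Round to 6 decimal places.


d1 = 0.0595328239; d2 = -0.2004671761
phi(d1) = 0.3982359494; exp(-qT) = 1.0000000000; exp(-rT) = 0.9828979294
N(d2) = 0.4205576133
Rho = K*T*exp(-rT)*N(d2) = 22.3200 * 0.2500 * 0.9828979294 * 0.4205576133 = 2.306578

Answer: Rho = 2.306578


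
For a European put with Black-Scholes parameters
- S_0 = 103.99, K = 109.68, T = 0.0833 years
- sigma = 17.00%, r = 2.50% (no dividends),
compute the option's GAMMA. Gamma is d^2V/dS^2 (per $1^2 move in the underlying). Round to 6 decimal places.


Answer: Gamma = 0.046534

Derivation:
d1 = -1.0187741454; d2 = -1.0678391024
phi(d1) = 0.2374284621; exp(-qT) = 1.0000000000; exp(-rT) = 0.9979196669
Gamma = exp(-qT) * phi(d1) / (S * sigma * sqrt(T)) = 1.0000000000 * 0.2374284621 / (103.9900 * 0.1700 * 0.2886173938) = 0.046534


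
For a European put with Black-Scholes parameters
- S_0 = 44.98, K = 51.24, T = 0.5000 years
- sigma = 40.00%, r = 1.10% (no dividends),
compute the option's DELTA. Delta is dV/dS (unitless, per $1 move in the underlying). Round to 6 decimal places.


d1 = -0.2998222219; d2 = -0.5826649344
phi(d1) = 0.3814081507; exp(-qT) = 1.0000000000; exp(-rT) = 0.9945150973
N(-d1) = 0.6178436180
Delta = -exp(-qT) * N(-d1) = -1.0000000000 * 0.6178436180 = -0.617844

Answer: Delta = -0.617844


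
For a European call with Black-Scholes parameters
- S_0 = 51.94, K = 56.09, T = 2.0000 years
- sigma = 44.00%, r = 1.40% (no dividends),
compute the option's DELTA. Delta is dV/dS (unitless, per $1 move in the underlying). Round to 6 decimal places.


Answer: Delta = 0.591961

Derivation:
d1 = 0.2325925913; d2 = -0.3896613762
phi(d1) = 0.3882956714; exp(-qT) = 1.0000000000; exp(-rT) = 0.9723883668
N(d1) = 0.5919611096
Delta = exp(-qT) * N(d1) = 1.0000000000 * 0.5919611096 = 0.591961


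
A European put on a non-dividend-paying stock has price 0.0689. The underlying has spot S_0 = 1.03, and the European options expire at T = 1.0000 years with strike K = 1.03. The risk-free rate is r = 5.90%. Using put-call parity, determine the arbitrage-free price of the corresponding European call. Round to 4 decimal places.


Put-call parity: C - P = S_0 * exp(-qT) - K * exp(-rT).
S_0 * exp(-qT) = 1.0300 * 1.00000000 = 1.03000000
K * exp(-rT) = 1.0300 * 0.94270677 = 0.97098797
C = P + S*exp(-qT) - K*exp(-rT)
C = 0.0689 + 1.03000000 - 0.97098797 = 0.1279

Answer: Call price = 0.1279


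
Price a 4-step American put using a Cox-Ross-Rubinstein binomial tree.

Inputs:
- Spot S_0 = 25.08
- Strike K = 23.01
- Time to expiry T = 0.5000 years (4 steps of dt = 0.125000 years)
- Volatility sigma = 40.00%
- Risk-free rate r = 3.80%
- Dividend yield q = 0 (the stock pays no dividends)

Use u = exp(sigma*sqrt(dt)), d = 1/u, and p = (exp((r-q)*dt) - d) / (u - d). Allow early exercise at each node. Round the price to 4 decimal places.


dt = T/N = 0.125000
u = exp(sigma*sqrt(dt)) = 1.151910; d = 1/u = 0.868123
p = (exp((r-q)*dt) - d) / (u - d) = 0.481481
Discount per step: exp(-r*dt) = 0.995261
Stock lattice S(k, i) with i counting down-moves:
  k=0: S(0,0) = 25.0800
  k=1: S(1,0) = 28.8899; S(1,1) = 21.7725
  k=2: S(2,0) = 33.2786; S(2,1) = 25.0800; S(2,2) = 18.9012
  k=3: S(3,0) = 38.3339; S(3,1) = 28.8899; S(3,2) = 21.7725; S(3,3) = 16.4086
  k=4: S(4,0) = 44.1572; S(4,1) = 33.2786; S(4,2) = 25.0800; S(4,3) = 18.9012; S(4,4) = 14.2447
Terminal payoffs V(N, i) = max(K - S_T, 0):
  V(4,0) = 0.000000; V(4,1) = 0.000000; V(4,2) = 0.000000; V(4,3) = 4.108751; V(4,4) = 8.765295
Backward induction: V(k, i) = exp(-r*dt) * [p * V(k+1, i) + (1-p) * V(k+1, i+1)]; then take max(V_cont, immediate exercise) for American.
  V(3,0) = exp(-r*dt) * [p*0.000000 + (1-p)*0.000000] = 0.000000; exercise = 0.000000; V(3,0) = max -> 0.000000
  V(3,1) = exp(-r*dt) * [p*0.000000 + (1-p)*0.000000] = 0.000000; exercise = 0.000000; V(3,1) = max -> 0.000000
  V(3,2) = exp(-r*dt) * [p*0.000000 + (1-p)*4.108751] = 2.120369; exercise = 1.237464; V(3,2) = max -> 2.120369
  V(3,3) = exp(-r*dt) * [p*4.108751 + (1-p)*8.765295] = 6.492344; exercise = 6.601383; V(3,3) = max -> 6.601383
  V(2,0) = exp(-r*dt) * [p*0.000000 + (1-p)*0.000000] = 0.000000; exercise = 0.000000; V(2,0) = max -> 0.000000
  V(2,1) = exp(-r*dt) * [p*0.000000 + (1-p)*2.120369] = 1.094241; exercise = 0.000000; V(2,1) = max -> 1.094241
  V(2,2) = exp(-r*dt) * [p*2.120369 + (1-p)*6.601383] = 4.422800; exercise = 4.108751; V(2,2) = max -> 4.422800
  V(1,0) = exp(-r*dt) * [p*0.000000 + (1-p)*1.094241] = 0.564696; exercise = 0.000000; V(1,0) = max -> 0.564696
  V(1,1) = exp(-r*dt) * [p*1.094241 + (1-p)*4.422800] = 2.806798; exercise = 1.237464; V(1,1) = max -> 2.806798
  V(0,0) = exp(-r*dt) * [p*0.564696 + (1-p)*2.806798] = 1.719083; exercise = 0.000000; V(0,0) = max -> 1.719083

Answer: Price = V(0,0) = 1.7191


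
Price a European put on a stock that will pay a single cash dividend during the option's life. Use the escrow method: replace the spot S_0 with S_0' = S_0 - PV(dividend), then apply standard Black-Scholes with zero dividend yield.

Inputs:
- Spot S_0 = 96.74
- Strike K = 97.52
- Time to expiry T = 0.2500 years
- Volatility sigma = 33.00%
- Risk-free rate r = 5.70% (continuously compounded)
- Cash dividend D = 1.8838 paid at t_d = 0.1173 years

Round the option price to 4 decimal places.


Answer: Price = 6.9356

Derivation:
PV(D) = D * exp(-r * t_d) = 1.8838 * 0.99333620 = 1.87124674
S_0' = S_0 - PV(D) = 96.7400 - 1.87124674 = 94.86875326
d1 = (ln(S_0'/K) + (r + sigma^2/2)*T) / (sigma*sqrt(T)) = 0.00181459
d2 = d1 - sigma*sqrt(T) = -0.16318541
exp(-rT) = 0.98585105
N(-d1) = 0.49927609; N(-d2) = 0.56481378
P = K * exp(-rT) * N(-d2) - S_0' * N(-d1) = 97.5200 * 0.98585105 * 0.56481378 - 94.86875326 * 0.49927609 = 6.9356


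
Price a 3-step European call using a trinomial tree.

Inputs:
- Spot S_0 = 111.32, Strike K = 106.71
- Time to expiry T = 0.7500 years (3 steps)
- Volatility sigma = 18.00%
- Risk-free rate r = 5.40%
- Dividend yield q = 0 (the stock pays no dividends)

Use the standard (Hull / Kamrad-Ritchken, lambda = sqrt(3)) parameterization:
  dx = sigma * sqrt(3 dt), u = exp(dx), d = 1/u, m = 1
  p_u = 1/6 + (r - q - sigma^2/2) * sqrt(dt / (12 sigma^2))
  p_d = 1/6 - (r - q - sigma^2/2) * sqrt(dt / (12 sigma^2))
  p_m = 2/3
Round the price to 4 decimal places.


Answer: Price = V(0,0) = 11.9421

Derivation:
dt = T/N = 0.250000; dx = sigma*sqrt(3*dt) = 0.155885
u = exp(dx) = 1.168691; d = 1/u = 0.855658
p_u = 0.196978, p_m = 0.666667, p_d = 0.136356
Discount per step: exp(-r*dt) = 0.986591
Stock lattice S(k, j) with j the centered position index:
  k=0: S(0,+0) = 111.3200
  k=1: S(1,-1) = 95.2518; S(1,+0) = 111.3200; S(1,+1) = 130.0987
  k=2: S(2,-2) = 81.5030; S(2,-1) = 95.2518; S(2,+0) = 111.3200; S(2,+1) = 130.0987; S(2,+2) = 152.0452
  k=3: S(3,-3) = 69.7387; S(3,-2) = 81.5030; S(3,-1) = 95.2518; S(3,+0) = 111.3200; S(3,+1) = 130.0987; S(3,+2) = 152.0452; S(3,+3) = 177.6939
Terminal payoffs V(N, j) = max(S_T - K, 0):
  V(3,-3) = 0.000000; V(3,-2) = 0.000000; V(3,-1) = 0.000000; V(3,+0) = 4.610000; V(3,+1) = 23.388715; V(3,+2) = 45.335236; V(3,+3) = 70.983944
Backward induction: V(k, j) = exp(-r*dt) * [p_u * V(k+1, j+1) + p_m * V(k+1, j) + p_d * V(k+1, j-1)]
  V(2,-2) = exp(-r*dt) * [p_u*0.000000 + p_m*0.000000 + p_d*0.000000] = 0.000000
  V(2,-1) = exp(-r*dt) * [p_u*4.610000 + p_m*0.000000 + p_d*0.000000] = 0.895890
  V(2,+0) = exp(-r*dt) * [p_u*23.388715 + p_m*4.610000 + p_d*0.000000] = 7.577397
  V(2,+1) = exp(-r*dt) * [p_u*45.335236 + p_m*23.388715 + p_d*4.610000] = 24.813843
  V(2,+2) = exp(-r*dt) * [p_u*70.983944 + p_m*45.335236 + p_d*23.388715] = 46.759389
  V(1,-1) = exp(-r*dt) * [p_u*7.577397 + p_m*0.895890 + p_d*0.000000] = 2.061814
  V(1,+0) = exp(-r*dt) * [p_u*24.813843 + p_m*7.577397 + p_d*0.895890] = 9.926610
  V(1,+1) = exp(-r*dt) * [p_u*46.759389 + p_m*24.813843 + p_d*7.577397] = 26.427148
  V(0,+0) = exp(-r*dt) * [p_u*26.427148 + p_m*9.926610 + p_d*2.061814] = 11.942123


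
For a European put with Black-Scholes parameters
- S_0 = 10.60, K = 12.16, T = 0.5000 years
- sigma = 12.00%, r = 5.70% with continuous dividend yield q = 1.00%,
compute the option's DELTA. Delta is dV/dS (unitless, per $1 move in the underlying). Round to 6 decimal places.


d1 = -1.2986944164; d2 = -1.3835472301
phi(d1) = 0.1716595496; exp(-qT) = 0.9950124792; exp(-rT) = 0.9719022941
N(-d1) = 0.9029755895
Delta = -exp(-qT) * N(-d1) = -0.9950124792 * 0.9029755895 = -0.898472

Answer: Delta = -0.898472


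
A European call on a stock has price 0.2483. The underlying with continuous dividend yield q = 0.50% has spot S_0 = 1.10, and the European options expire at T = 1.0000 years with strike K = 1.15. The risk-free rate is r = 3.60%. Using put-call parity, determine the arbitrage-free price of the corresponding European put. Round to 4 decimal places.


Answer: Put price = 0.2631

Derivation:
Put-call parity: C - P = S_0 * exp(-qT) - K * exp(-rT).
S_0 * exp(-qT) = 1.1000 * 0.99501248 = 1.09451373
K * exp(-rT) = 1.1500 * 0.96464029 = 1.10933634
P = C - S*exp(-qT) + K*exp(-rT)
P = 0.2483 - 1.09451373 + 1.10933634 = 0.2631


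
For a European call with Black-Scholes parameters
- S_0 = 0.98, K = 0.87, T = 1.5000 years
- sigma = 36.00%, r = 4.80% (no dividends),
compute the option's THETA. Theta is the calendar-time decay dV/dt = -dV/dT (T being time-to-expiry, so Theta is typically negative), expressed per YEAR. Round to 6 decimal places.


Answer: Theta = -0.069108

Derivation:
d1 = 0.6537855052; d2 = 0.2128773515
phi(d1) = 0.3221763294; exp(-qT) = 1.0000000000; exp(-rT) = 0.9305308958
Theta = -S*exp(-qT)*phi(d1)*sigma/(2*sqrt(T)) - r*K*exp(-rT)*N(d2) + q*S*exp(-qT)*N(d1)
N(d1) = 0.7433749969; N(d2) = 0.5842886858; sqrt(T) = 1.2247448714
Term 1 = -0.9800 * 1.0000000000 * 0.3221763294 * 0.3600 / (2 * 1.2247448714) = -0.0464030557
Term 2 = -0.0480 * 0.8700 * 0.9305308958 * 0.5842886858 = -0.0227048566
Term 3 = 0 (no dividend yield, q = 0)
Theta = -0.0464030557 + (-0.0227048566) + (0.0000000000) = -0.069108


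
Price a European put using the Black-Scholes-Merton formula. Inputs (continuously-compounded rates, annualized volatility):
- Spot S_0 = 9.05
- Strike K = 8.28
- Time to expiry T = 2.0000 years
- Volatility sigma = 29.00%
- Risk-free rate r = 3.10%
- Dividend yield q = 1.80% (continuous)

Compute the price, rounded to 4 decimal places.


Answer: Price = 0.9191

Derivation:
d1 = (ln(S/K) + (r - q + 0.5*sigma^2) * T) / (sigma * sqrt(T)) = 0.48527468
d2 = d1 - sigma * sqrt(T) = 0.07515275
exp(-rT) = 0.93988289; exp(-qT) = 0.96464029
P = K * exp(-rT) * N(-d2) - S_0 * exp(-qT) * N(-d1)
N(-d1) = 0.31374076; N(-d2) = 0.47004659
P = 8.2800 * 0.93988289 * 0.47004659 - 9.0500 * 0.96464029 * 0.31374076 = 0.9191


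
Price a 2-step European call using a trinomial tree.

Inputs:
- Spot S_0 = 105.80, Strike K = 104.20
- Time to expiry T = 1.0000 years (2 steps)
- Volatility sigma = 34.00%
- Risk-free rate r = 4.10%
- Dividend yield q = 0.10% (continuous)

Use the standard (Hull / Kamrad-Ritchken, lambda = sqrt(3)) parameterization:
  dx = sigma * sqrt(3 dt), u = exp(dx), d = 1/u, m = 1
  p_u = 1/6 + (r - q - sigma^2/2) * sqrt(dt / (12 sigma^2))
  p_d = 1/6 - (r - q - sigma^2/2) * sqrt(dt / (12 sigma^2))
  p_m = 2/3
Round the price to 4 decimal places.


Answer: Price = V(0,0) = 15.2443

Derivation:
dt = T/N = 0.500000; dx = sigma*sqrt(3*dt) = 0.416413
u = exp(dx) = 1.516512; d = 1/u = 0.659408
p_u = 0.155980, p_m = 0.666667, p_d = 0.177353
Discount per step: exp(-r*dt) = 0.979709
Stock lattice S(k, j) with j the centered position index:
  k=0: S(0,+0) = 105.8000
  k=1: S(1,-1) = 69.7653; S(1,+0) = 105.8000; S(1,+1) = 160.4470
  k=2: S(2,-2) = 46.0038; S(2,-1) = 69.7653; S(2,+0) = 105.8000; S(2,+1) = 160.4470; S(2,+2) = 243.3199
Terminal payoffs V(N, j) = max(S_T - K, 0):
  V(2,-2) = 0.000000; V(2,-1) = 0.000000; V(2,+0) = 1.600000; V(2,+1) = 56.247017; V(2,+2) = 139.119898
Backward induction: V(k, j) = exp(-r*dt) * [p_u * V(k+1, j+1) + p_m * V(k+1, j) + p_d * V(k+1, j-1)]
  V(1,-1) = exp(-r*dt) * [p_u*1.600000 + p_m*0.000000 + p_d*0.000000] = 0.244504
  V(1,+0) = exp(-r*dt) * [p_u*56.247017 + p_m*1.600000 + p_d*0.000000] = 9.640418
  V(1,+1) = exp(-r*dt) * [p_u*139.119898 + p_m*56.247017 + p_d*1.600000] = 58.274760
  V(0,+0) = exp(-r*dt) * [p_u*58.274760 + p_m*9.640418 + p_d*0.244504] = 15.244282


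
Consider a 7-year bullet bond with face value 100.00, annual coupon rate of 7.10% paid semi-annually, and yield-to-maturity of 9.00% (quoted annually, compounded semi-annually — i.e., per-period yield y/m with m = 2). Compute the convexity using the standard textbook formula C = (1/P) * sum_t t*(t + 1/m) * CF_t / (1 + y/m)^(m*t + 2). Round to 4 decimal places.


Answer: Convexity = 35.0853

Derivation:
Coupon per period c = face * coupon_rate / m = 3.550000
Periods per year m = 2; per-period yield y/m = 0.045000
Number of cashflows N = 14
Cashflows (t years, CF_t, discount factor 1/(1+y/m)^(m*t), PV):
  t = 0.5000: CF_t = 3.550000, DF = 0.956938, PV = 3.397129
  t = 1.0000: CF_t = 3.550000, DF = 0.915730, PV = 3.250841
  t = 1.5000: CF_t = 3.550000, DF = 0.876297, PV = 3.110853
  t = 2.0000: CF_t = 3.550000, DF = 0.838561, PV = 2.976893
  t = 2.5000: CF_t = 3.550000, DF = 0.802451, PV = 2.848701
  t = 3.0000: CF_t = 3.550000, DF = 0.767896, PV = 2.726030
  t = 3.5000: CF_t = 3.550000, DF = 0.734828, PV = 2.608641
  t = 4.0000: CF_t = 3.550000, DF = 0.703185, PV = 2.496307
  t = 4.5000: CF_t = 3.550000, DF = 0.672904, PV = 2.388811
  t = 5.0000: CF_t = 3.550000, DF = 0.643928, PV = 2.285943
  t = 5.5000: CF_t = 3.550000, DF = 0.616199, PV = 2.187506
  t = 6.0000: CF_t = 3.550000, DF = 0.589664, PV = 2.093307
  t = 6.5000: CF_t = 3.550000, DF = 0.564272, PV = 2.003164
  t = 7.0000: CF_t = 103.550000, DF = 0.539973, PV = 55.914190
Price P = sum_t PV_t = 90.288316
Convexity numerator sum_t t*(t + 1/m) * CF_t / (1+y/m)^(m*t + 2):
  t = 0.5000: term = 1.555426
  t = 1.0000: term = 4.465339
  t = 1.5000: term = 8.546104
  t = 2.0000: term = 13.630149
  t = 2.5000: term = 19.564808
  t = 3.0000: term = 26.211226
  t = 3.5000: term = 33.443350
  t = 4.0000: term = 41.146979
  t = 4.5000: term = 49.218874
  t = 5.0000: term = 57.565935
  t = 5.5000: term = 66.104423
  t = 6.0000: term = 74.759243
  t = 6.5000: term = 83.463269
  t = 7.0000: term = 2688.120665
Convexity = (1/P) * sum = 3167.795790 / 90.288316 = 35.085335


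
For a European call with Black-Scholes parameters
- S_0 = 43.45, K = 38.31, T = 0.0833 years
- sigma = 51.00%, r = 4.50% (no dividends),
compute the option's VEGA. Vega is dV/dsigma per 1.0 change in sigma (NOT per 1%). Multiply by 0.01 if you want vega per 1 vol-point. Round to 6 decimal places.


Answer: Vega = 3.172714

Derivation:
d1 = 0.9543916660; d2 = 0.8071967951
phi(d1) = 0.2529988693; exp(-qT) = 1.0000000000; exp(-rT) = 0.9962585169
Vega = S * exp(-qT) * phi(d1) * sqrt(T) = 43.4500 * 1.0000000000 * 0.2529988693 * 0.2886173938 = 3.172714


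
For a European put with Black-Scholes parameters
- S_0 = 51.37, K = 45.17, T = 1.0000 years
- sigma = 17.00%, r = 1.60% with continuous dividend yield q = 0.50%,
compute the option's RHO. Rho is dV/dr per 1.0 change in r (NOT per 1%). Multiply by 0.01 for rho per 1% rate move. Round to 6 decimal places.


d1 = 0.9063011460; d2 = 0.7363011460
phi(d1) = 0.2645752903; exp(-qT) = 0.9950124792; exp(-rT) = 0.9841273201
N(-d2) = 0.2307737245
Rho = -K*T*exp(-rT)*N(-d2) = -45.1700 * 1.0000 * 0.9841273201 * 0.2307737245 = -10.258592

Answer: Rho = -10.258592


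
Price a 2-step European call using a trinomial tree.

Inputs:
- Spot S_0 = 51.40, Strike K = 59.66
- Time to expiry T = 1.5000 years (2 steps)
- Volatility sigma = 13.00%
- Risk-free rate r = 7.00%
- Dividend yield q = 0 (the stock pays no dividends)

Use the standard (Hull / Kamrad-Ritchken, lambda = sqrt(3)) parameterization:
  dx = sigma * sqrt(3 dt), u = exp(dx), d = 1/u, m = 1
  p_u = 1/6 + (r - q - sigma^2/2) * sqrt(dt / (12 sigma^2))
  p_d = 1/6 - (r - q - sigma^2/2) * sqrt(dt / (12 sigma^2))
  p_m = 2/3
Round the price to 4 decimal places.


Answer: Price = V(0,0) = 2.1496

Derivation:
dt = T/N = 0.750000; dx = sigma*sqrt(3*dt) = 0.195000
u = exp(dx) = 1.215311; d = 1/u = 0.822835
p_u = 0.285032, p_m = 0.666667, p_d = 0.048301
Discount per step: exp(-r*dt) = 0.948854
Stock lattice S(k, j) with j the centered position index:
  k=0: S(0,+0) = 51.4000
  k=1: S(1,-1) = 42.2937; S(1,+0) = 51.4000; S(1,+1) = 62.4670
  k=2: S(2,-2) = 34.8007; S(2,-1) = 42.2937; S(2,+0) = 51.4000; S(2,+1) = 62.4670; S(2,+2) = 75.9168
Terminal payoffs V(N, j) = max(S_T - K, 0):
  V(2,-2) = 0.000000; V(2,-1) = 0.000000; V(2,+0) = 0.000000; V(2,+1) = 2.806985; V(2,+2) = 16.256813
Backward induction: V(k, j) = exp(-r*dt) * [p_u * V(k+1, j+1) + p_m * V(k+1, j) + p_d * V(k+1, j-1)]
  V(1,-1) = exp(-r*dt) * [p_u*0.000000 + p_m*0.000000 + p_d*0.000000] = 0.000000
  V(1,+0) = exp(-r*dt) * [p_u*2.806985 + p_m*0.000000 + p_d*0.000000] = 0.759160
  V(1,+1) = exp(-r*dt) * [p_u*16.256813 + p_m*2.806985 + p_d*0.000000] = 6.172331
  V(0,+0) = exp(-r*dt) * [p_u*6.172331 + p_m*0.759160 + p_d*0.000000] = 2.149553


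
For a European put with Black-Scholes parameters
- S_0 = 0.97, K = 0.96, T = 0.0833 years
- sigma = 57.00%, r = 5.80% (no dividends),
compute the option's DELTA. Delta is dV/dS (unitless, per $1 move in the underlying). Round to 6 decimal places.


d1 = 0.1746151464; d2 = 0.0101032320
phi(d1) = 0.3929064415; exp(-qT) = 1.0000000000; exp(-rT) = 0.9951802524
N(-d1) = 0.4306910231
Delta = -exp(-qT) * N(-d1) = -1.0000000000 * 0.4306910231 = -0.430691

Answer: Delta = -0.430691


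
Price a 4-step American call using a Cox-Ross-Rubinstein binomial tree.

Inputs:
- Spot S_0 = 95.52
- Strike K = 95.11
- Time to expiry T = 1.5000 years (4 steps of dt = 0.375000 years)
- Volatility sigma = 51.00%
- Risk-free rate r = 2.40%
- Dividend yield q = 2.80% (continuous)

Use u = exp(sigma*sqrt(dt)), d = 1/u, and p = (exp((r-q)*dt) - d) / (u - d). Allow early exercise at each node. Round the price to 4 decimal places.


Answer: Price = V(0,0) = 21.5714

Derivation:
dt = T/N = 0.375000
u = exp(sigma*sqrt(dt)) = 1.366578; d = 1/u = 0.731755
p = (exp((r-q)*dt) - d) / (u - d) = 0.420190
Discount per step: exp(-r*dt) = 0.991040
Stock lattice S(k, i) with i counting down-moves:
  k=0: S(0,0) = 95.5200
  k=1: S(1,0) = 130.5355; S(1,1) = 69.8972
  k=2: S(2,0) = 178.3870; S(2,1) = 95.5200; S(2,2) = 51.1476
  k=3: S(3,0) = 243.7798; S(3,1) = 130.5355; S(3,2) = 69.8972; S(3,3) = 37.4275
  k=4: S(4,0) = 333.1442; S(4,1) = 178.3870; S(4,2) = 95.5200; S(4,3) = 51.1476; S(4,4) = 27.3878
Terminal payoffs V(N, i) = max(S_T - K, 0):
  V(4,0) = 238.034196; V(4,1) = 83.277033; V(4,2) = 0.410000; V(4,3) = 0.000000; V(4,4) = 0.000000
Backward induction: V(k, i) = exp(-r*dt) * [p * V(k+1, i) + (1-p) * V(k+1, i+1)]; then take max(V_cont, immediate exercise) for American.
  V(3,0) = exp(-r*dt) * [p*238.034196 + (1-p)*83.277033] = 146.975681; exercise = 148.669829; V(3,0) = max -> 148.669829
  V(3,1) = exp(-r*dt) * [p*83.277033 + (1-p)*0.410000] = 34.914245; exercise = 35.425548; V(3,1) = max -> 35.425548
  V(3,2) = exp(-r*dt) * [p*0.410000 + (1-p)*0.000000] = 0.170734; exercise = 0.000000; V(3,2) = max -> 0.170734
  V(3,3) = exp(-r*dt) * [p*0.000000 + (1-p)*0.000000] = 0.000000; exercise = 0.000000; V(3,3) = max -> 0.000000
  V(2,0) = exp(-r*dt) * [p*148.669829 + (1-p)*35.425548] = 82.265918; exercise = 83.277033; V(2,0) = max -> 83.277033
  V(2,1) = exp(-r*dt) * [p*35.425548 + (1-p)*0.170734] = 14.850197; exercise = 0.410000; V(2,1) = max -> 14.850197
  V(2,2) = exp(-r*dt) * [p*0.170734 + (1-p)*0.000000] = 0.071098; exercise = 0.000000; V(2,2) = max -> 0.071098
  V(1,0) = exp(-r*dt) * [p*83.277033 + (1-p)*14.850197] = 43.211802; exercise = 35.425548; V(1,0) = max -> 43.211802
  V(1,1) = exp(-r*dt) * [p*14.850197 + (1-p)*0.071098] = 6.224850; exercise = 0.000000; V(1,1) = max -> 6.224850
  V(0,0) = exp(-r*dt) * [p*43.211802 + (1-p)*6.224850] = 21.571376; exercise = 0.410000; V(0,0) = max -> 21.571376


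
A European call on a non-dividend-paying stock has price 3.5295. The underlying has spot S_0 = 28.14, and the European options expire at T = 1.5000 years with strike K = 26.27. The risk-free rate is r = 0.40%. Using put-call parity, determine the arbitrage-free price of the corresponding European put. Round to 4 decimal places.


Put-call parity: C - P = S_0 * exp(-qT) - K * exp(-rT).
S_0 * exp(-qT) = 28.1400 * 1.00000000 = 28.14000000
K * exp(-rT) = 26.2700 * 0.99401796 = 26.11285192
P = C - S*exp(-qT) + K*exp(-rT)
P = 3.5295 - 28.14000000 + 26.11285192 = 1.5024

Answer: Put price = 1.5024


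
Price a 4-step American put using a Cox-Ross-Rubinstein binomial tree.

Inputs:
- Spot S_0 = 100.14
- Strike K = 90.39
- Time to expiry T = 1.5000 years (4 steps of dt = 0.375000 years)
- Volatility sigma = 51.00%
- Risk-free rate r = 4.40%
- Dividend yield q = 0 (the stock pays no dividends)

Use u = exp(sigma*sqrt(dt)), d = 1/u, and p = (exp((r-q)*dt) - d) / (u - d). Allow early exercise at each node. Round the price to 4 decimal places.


dt = T/N = 0.375000
u = exp(sigma*sqrt(dt)) = 1.366578; d = 1/u = 0.731755
p = (exp((r-q)*dt) - d) / (u - d) = 0.448758
Discount per step: exp(-r*dt) = 0.983635
Stock lattice S(k, i) with i counting down-moves:
  k=0: S(0,0) = 100.1400
  k=1: S(1,0) = 136.8491; S(1,1) = 73.2779
  k=2: S(2,0) = 187.0150; S(2,1) = 100.1400; S(2,2) = 53.6215
  k=3: S(3,0) = 255.5707; S(3,1) = 136.8491; S(3,2) = 73.2779; S(3,3) = 39.2378
  k=4: S(4,0) = 349.2573; S(4,1) = 187.0150; S(4,2) = 100.1400; S(4,3) = 53.6215; S(4,4) = 28.7124
Terminal payoffs V(N, i) = max(K - S_T, 0):
  V(4,0) = 0.000000; V(4,1) = 0.000000; V(4,2) = 0.000000; V(4,3) = 36.768542; V(4,4) = 61.677590
Backward induction: V(k, i) = exp(-r*dt) * [p * V(k+1, i) + (1-p) * V(k+1, i+1)]; then take max(V_cont, immediate exercise) for American.
  V(3,0) = exp(-r*dt) * [p*0.000000 + (1-p)*0.000000] = 0.000000; exercise = 0.000000; V(3,0) = max -> 0.000000
  V(3,1) = exp(-r*dt) * [p*0.000000 + (1-p)*0.000000] = 0.000000; exercise = 0.000000; V(3,1) = max -> 0.000000
  V(3,2) = exp(-r*dt) * [p*0.000000 + (1-p)*36.768542] = 19.936677; exercise = 17.112085; V(3,2) = max -> 19.936677
  V(3,3) = exp(-r*dt) * [p*36.768542 + (1-p)*61.677590] = 49.673049; exercise = 51.152247; V(3,3) = max -> 51.152247
  V(2,0) = exp(-r*dt) * [p*0.000000 + (1-p)*0.000000] = 0.000000; exercise = 0.000000; V(2,0) = max -> 0.000000
  V(2,1) = exp(-r*dt) * [p*0.000000 + (1-p)*19.936677] = 10.810086; exercise = 0.000000; V(2,1) = max -> 10.810086
  V(2,2) = exp(-r*dt) * [p*19.936677 + (1-p)*51.152247] = 36.536159; exercise = 36.768542; V(2,2) = max -> 36.768542
  V(1,0) = exp(-r*dt) * [p*0.000000 + (1-p)*10.810086] = 5.861456; exercise = 0.000000; V(1,0) = max -> 5.861456
  V(1,1) = exp(-r*dt) * [p*10.810086 + (1-p)*36.768542] = 24.708404; exercise = 17.112085; V(1,1) = max -> 24.708404
  V(0,0) = exp(-r*dt) * [p*5.861456 + (1-p)*24.708404] = 15.984747; exercise = 0.000000; V(0,0) = max -> 15.984747

Answer: Price = V(0,0) = 15.9847


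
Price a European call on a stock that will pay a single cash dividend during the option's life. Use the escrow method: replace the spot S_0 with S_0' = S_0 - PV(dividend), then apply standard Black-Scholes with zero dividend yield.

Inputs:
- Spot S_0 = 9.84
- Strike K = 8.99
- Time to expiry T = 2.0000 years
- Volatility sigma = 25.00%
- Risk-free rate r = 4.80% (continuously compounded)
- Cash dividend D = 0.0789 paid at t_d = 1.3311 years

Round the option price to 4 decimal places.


Answer: Price = 2.2130

Derivation:
PV(D) = D * exp(-r * t_d) = 0.0789 * 0.93810556 = 0.07401653
S_0' = S_0 - PV(D) = 9.8400 - 0.07401653 = 9.76598347
d1 = (ln(S_0'/K) + (r + sigma^2/2)*T) / (sigma*sqrt(T)) = 0.68247804
d2 = d1 - sigma*sqrt(T) = 0.32892465
exp(-rT) = 0.90846402
N(d1) = 0.75253164; N(d2) = 0.62889368
C = S_0' * N(d1) - K * exp(-rT) * N(d2) = 9.76598347 * 0.75253164 - 8.9900 * 0.90846402 * 0.62889368 = 2.2130


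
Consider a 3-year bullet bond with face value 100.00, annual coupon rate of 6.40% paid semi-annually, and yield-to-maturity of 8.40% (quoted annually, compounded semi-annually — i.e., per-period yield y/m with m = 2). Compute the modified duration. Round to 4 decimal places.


Answer: Modified duration = 2.6581

Derivation:
Coupon per period c = face * coupon_rate / m = 3.200000
Periods per year m = 2; per-period yield y/m = 0.042000
Number of cashflows N = 6
Cashflows (t years, CF_t, discount factor 1/(1+y/m)^(m*t), PV):
  t = 0.5000: CF_t = 3.200000, DF = 0.959693, PV = 3.071017
  t = 1.0000: CF_t = 3.200000, DF = 0.921010, PV = 2.947233
  t = 1.5000: CF_t = 3.200000, DF = 0.883887, PV = 2.828439
  t = 2.0000: CF_t = 3.200000, DF = 0.848260, PV = 2.714433
  t = 2.5000: CF_t = 3.200000, DF = 0.814069, PV = 2.605022
  t = 3.0000: CF_t = 103.200000, DF = 0.781257, PV = 80.625679
Price P = sum_t PV_t = 94.791823
First compute Macaulay numerator sum_t t * PV_t:
  t * PV_t at t = 0.5000: 1.535509
  t * PV_t at t = 1.0000: 2.947233
  t * PV_t at t = 1.5000: 4.242659
  t * PV_t at t = 2.0000: 5.428866
  t * PV_t at t = 2.5000: 6.512555
  t * PV_t at t = 3.0000: 241.877036
Macaulay duration D = 262.543857 / 94.791823 = 2.769689
Modified duration = D / (1 + y/m) = 2.769689 / (1 + 0.042000) = 2.658051
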